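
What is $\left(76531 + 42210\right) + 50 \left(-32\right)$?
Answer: $117141$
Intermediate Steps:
$\left(76531 + 42210\right) + 50 \left(-32\right) = 118741 - 1600 = 117141$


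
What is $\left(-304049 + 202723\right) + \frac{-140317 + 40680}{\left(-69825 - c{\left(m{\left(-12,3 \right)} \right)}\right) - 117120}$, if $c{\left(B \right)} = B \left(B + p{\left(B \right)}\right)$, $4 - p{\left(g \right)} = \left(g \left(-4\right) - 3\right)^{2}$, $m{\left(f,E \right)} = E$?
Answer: $- \frac{18876022229}{186291} \approx -1.0133 \cdot 10^{5}$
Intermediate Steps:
$p{\left(g \right)} = 4 - \left(-3 - 4 g\right)^{2}$ ($p{\left(g \right)} = 4 - \left(g \left(-4\right) - 3\right)^{2} = 4 - \left(- 4 g - 3\right)^{2} = 4 - \left(-3 - 4 g\right)^{2}$)
$c{\left(B \right)} = B \left(4 + B - \left(3 + 4 B\right)^{2}\right)$ ($c{\left(B \right)} = B \left(B - \left(-4 + \left(3 + 4 B\right)^{2}\right)\right) = B \left(4 + B - \left(3 + 4 B\right)^{2}\right)$)
$\left(-304049 + 202723\right) + \frac{-140317 + 40680}{\left(-69825 - c{\left(m{\left(-12,3 \right)} \right)}\right) - 117120} = \left(-304049 + 202723\right) + \frac{-140317 + 40680}{\left(-69825 - 3 \left(4 + 3 - \left(3 + 4 \cdot 3\right)^{2}\right)\right) - 117120} = -101326 - \frac{99637}{\left(-69825 - 3 \left(4 + 3 - \left(3 + 12\right)^{2}\right)\right) - 117120} = -101326 - \frac{99637}{\left(-69825 - 3 \left(4 + 3 - 15^{2}\right)\right) - 117120} = -101326 - \frac{99637}{\left(-69825 - 3 \left(4 + 3 - 225\right)\right) - 117120} = -101326 - \frac{99637}{\left(-69825 - 3 \left(-218\right)\right) - 117120} = -101326 - \frac{99637}{\left(-69825 - -654\right) - 117120} = -101326 - \frac{99637}{\left(-69825 + 654\right) - 117120} = -101326 - \frac{99637}{-69171 - 117120} = -101326 - \frac{99637}{-186291} = -101326 - - \frac{99637}{186291} = -101326 + \frac{99637}{186291} = - \frac{18876022229}{186291}$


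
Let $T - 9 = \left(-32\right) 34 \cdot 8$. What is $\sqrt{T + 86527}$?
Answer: $6 \sqrt{2162} \approx 278.98$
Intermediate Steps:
$T = -8695$ ($T = 9 + \left(-32\right) 34 \cdot 8 = 9 - 8704 = -8695$)
$\sqrt{T + 86527} = \sqrt{-8695 + 86527} = \sqrt{77832} = 6 \sqrt{2162}$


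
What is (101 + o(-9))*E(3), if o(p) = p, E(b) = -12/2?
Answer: -552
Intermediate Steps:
E(b) = -6 (E(b) = -12*½ = -6)
(101 + o(-9))*E(3) = (101 - 9)*(-6) = 92*(-6) = -552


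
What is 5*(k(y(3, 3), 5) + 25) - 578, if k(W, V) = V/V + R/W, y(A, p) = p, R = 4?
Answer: -1324/3 ≈ -441.33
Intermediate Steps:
k(W, V) = 1 + 4/W (k(W, V) = V/V + 4/W = 1 + 4/W)
5*(k(y(3, 3), 5) + 25) - 578 = 5*((4 + 3)/3 + 25) - 578 = 5*((⅓)*7 + 25) - 578 = 5*(7/3 + 25) - 578 = 5*(82/3) - 578 = 410/3 - 578 = -1324/3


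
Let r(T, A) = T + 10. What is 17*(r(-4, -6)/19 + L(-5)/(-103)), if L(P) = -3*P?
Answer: 5661/1957 ≈ 2.8927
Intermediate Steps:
r(T, A) = 10 + T
17*(r(-4, -6)/19 + L(-5)/(-103)) = 17*((10 - 4)/19 - 3*(-5)/(-103)) = 17*(6*(1/19) + 15*(-1/103)) = 17*(6/19 - 15/103) = 17*(333/1957) = 5661/1957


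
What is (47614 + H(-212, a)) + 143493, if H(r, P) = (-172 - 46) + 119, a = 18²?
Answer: 191008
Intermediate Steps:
a = 324
H(r, P) = -99 (H(r, P) = -218 + 119 = -99)
(47614 + H(-212, a)) + 143493 = (47614 - 99) + 143493 = 47515 + 143493 = 191008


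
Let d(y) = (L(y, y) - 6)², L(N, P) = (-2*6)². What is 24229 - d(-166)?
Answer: 5185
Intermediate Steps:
L(N, P) = 144 (L(N, P) = (-12)² = 144)
d(y) = 19044 (d(y) = (144 - 6)² = 138² = 19044)
24229 - d(-166) = 24229 - 1*19044 = 24229 - 19044 = 5185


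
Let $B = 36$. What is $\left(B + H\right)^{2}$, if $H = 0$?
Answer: $1296$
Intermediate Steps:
$\left(B + H\right)^{2} = \left(36 + 0\right)^{2} = 36^{2} = 1296$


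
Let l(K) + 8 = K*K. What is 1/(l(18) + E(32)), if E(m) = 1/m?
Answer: 32/10113 ≈ 0.0031642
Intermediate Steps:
l(K) = -8 + K² (l(K) = -8 + K*K = -8 + K²)
1/(l(18) + E(32)) = 1/((-8 + 18²) + 1/32) = 1/((-8 + 324) + 1/32) = 1/(316 + 1/32) = 1/(10113/32) = 32/10113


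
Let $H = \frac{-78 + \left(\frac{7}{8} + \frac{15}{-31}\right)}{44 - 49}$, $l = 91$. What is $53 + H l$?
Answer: $\frac{1817197}{1240} \approx 1465.5$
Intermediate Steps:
$H = \frac{19247}{1240}$ ($H = \frac{-78 + \left(7 \cdot \frac{1}{8} + 15 \left(- \frac{1}{31}\right)\right)}{-5} = \left(-78 + \left(\frac{7}{8} - \frac{15}{31}\right)\right) \left(- \frac{1}{5}\right) = \left(-78 + \frac{97}{248}\right) \left(- \frac{1}{5}\right) = \left(- \frac{19247}{248}\right) \left(- \frac{1}{5}\right) = \frac{19247}{1240} \approx 15.522$)
$53 + H l = 53 + \frac{19247}{1240} \cdot 91 = 53 + \frac{1751477}{1240} = \frac{1817197}{1240}$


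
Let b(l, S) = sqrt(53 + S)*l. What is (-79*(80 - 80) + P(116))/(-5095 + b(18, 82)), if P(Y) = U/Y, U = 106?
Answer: -54007/300617306 - 1431*sqrt(15)/751543265 ≈ -0.00018703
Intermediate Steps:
b(l, S) = l*sqrt(53 + S)
P(Y) = 106/Y
(-79*(80 - 80) + P(116))/(-5095 + b(18, 82)) = (-79*(80 - 80) + 106/116)/(-5095 + 18*sqrt(53 + 82)) = (-79*0 + 106*(1/116))/(-5095 + 18*sqrt(135)) = (0 + 53/58)/(-5095 + 18*(3*sqrt(15))) = 53/(58*(-5095 + 54*sqrt(15)))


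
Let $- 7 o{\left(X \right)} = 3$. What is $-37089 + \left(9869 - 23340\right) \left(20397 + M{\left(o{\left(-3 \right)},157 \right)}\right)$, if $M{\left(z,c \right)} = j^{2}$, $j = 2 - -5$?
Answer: $-275465155$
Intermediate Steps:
$j = 7$ ($j = 2 + 5 = 7$)
$o{\left(X \right)} = - \frac{3}{7}$ ($o{\left(X \right)} = \left(- \frac{1}{7}\right) 3 = - \frac{3}{7}$)
$M{\left(z,c \right)} = 49$ ($M{\left(z,c \right)} = 7^{2} = 49$)
$-37089 + \left(9869 - 23340\right) \left(20397 + M{\left(o{\left(-3 \right)},157 \right)}\right) = -37089 + \left(9869 - 23340\right) \left(20397 + 49\right) = -37089 - 275428066 = -275465155$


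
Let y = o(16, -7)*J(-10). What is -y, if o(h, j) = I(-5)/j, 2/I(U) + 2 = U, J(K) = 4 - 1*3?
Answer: -2/49 ≈ -0.040816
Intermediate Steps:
J(K) = 1 (J(K) = 4 - 3 = 1)
I(U) = 2/(-2 + U)
o(h, j) = -2/(7*j) (o(h, j) = (2/(-2 - 5))/j = (2/(-7))/j = (2*(-⅐))/j = -2/(7*j))
y = 2/49 (y = -2/7/(-7)*1 = -2/7*(-⅐)*1 = (2/49)*1 = 2/49 ≈ 0.040816)
-y = -1*2/49 = -2/49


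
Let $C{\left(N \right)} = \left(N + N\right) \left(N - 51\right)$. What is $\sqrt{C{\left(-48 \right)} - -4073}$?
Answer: $\sqrt{13577} \approx 116.52$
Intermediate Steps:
$C{\left(N \right)} = 2 N \left(-51 + N\right)$
$\sqrt{C{\left(-48 \right)} - -4073} = \sqrt{2 \left(-48\right) \left(-51 - 48\right) - -4073} = \sqrt{2 \left(-48\right) \left(-99\right) + 4073} = \sqrt{9504 + 4073} = \sqrt{13577}$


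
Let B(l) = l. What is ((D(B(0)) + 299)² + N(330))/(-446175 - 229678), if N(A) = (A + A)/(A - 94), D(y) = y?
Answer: -5274824/39875327 ≈ -0.13228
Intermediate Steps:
N(A) = 2*A/(-94 + A) (N(A) = (2*A)/(-94 + A) = 2*A/(-94 + A))
((D(B(0)) + 299)² + N(330))/(-446175 - 229678) = ((0 + 299)² + 2*330/(-94 + 330))/(-446175 - 229678) = (299² + 2*330/236)/(-675853) = (89401 + 2*330*(1/236))*(-1/675853) = (89401 + 165/59)*(-1/675853) = (5274824/59)*(-1/675853) = -5274824/39875327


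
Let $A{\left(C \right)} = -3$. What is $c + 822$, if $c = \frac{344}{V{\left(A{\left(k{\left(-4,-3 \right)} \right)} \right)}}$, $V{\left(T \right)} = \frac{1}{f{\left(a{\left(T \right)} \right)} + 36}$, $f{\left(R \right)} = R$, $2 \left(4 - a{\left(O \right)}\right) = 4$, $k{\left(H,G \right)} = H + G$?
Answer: $13894$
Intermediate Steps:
$k{\left(H,G \right)} = G + H$
$a{\left(O \right)} = 2$ ($a{\left(O \right)} = 4 - 2 = 2$)
$V{\left(T \right)} = \frac{1}{38}$ ($V{\left(T \right)} = \frac{1}{2 + 36} = \frac{1}{38}$)
$c = 13072$ ($c = 344 \frac{1}{\frac{1}{38}} = 344 \cdot 38 = 13072$)
$c + 822 = 13072 + 822 = 13894$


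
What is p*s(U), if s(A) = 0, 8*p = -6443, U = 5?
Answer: 0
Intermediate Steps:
p = -6443/8 (p = (⅛)*(-6443) = -6443/8 ≈ -805.38)
p*s(U) = -6443/8*0 = 0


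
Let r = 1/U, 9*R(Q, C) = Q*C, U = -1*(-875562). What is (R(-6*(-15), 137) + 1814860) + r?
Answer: 1590221971261/875562 ≈ 1.8162e+6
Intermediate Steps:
U = 875562
R(Q, C) = C*Q/9 (R(Q, C) = (Q*C)/9 = (C*Q)/9 = C*Q/9)
r = 1/875562 ≈ 1.1421e-6
(R(-6*(-15), 137) + 1814860) + r = ((⅑)*137*(-6*(-15)) + 1814860) + 1/875562 = ((⅑)*137*90 + 1814860) + 1/875562 = (1370 + 1814860) + 1/875562 = 1816230 + 1/875562 = 1590221971261/875562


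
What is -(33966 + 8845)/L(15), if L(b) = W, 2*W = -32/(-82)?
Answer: -1755251/8 ≈ -2.1941e+5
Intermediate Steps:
W = 8/41 (W = (-32/(-82))/2 = (-32*(-1/82))/2 = (½)*(16/41) = 8/41 ≈ 0.19512)
L(b) = 8/41
-(33966 + 8845)/L(15) = -(33966 + 8845)/8/41 = -42811*41/8 = -1*1755251/8 = -1755251/8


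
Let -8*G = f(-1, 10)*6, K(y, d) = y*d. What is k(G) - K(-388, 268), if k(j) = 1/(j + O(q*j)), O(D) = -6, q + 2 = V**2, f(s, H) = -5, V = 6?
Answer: 935852/9 ≈ 1.0398e+5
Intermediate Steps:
q = 34 (q = -2 + 6**2 = -2 + 36 = 34)
K(y, d) = d*y
G = 15/4 (G = -(-5)*6/8 = -1/8*(-30) = 15/4 ≈ 3.7500)
k(j) = 1/(-6 + j) (k(j) = 1/(j - 6) = 1/(-6 + j))
k(G) - K(-388, 268) = 1/(-6 + 15/4) - 268*(-388) = 1/(-9/4) - 1*(-103984) = -4/9 + 103984 = 935852/9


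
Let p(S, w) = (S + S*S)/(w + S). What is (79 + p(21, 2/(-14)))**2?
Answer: 54523456/5329 ≈ 10231.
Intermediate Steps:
p(S, w) = (S + S**2)/(S + w)
(79 + p(21, 2/(-14)))**2 = (79 + 21*(1 + 21)/(21 + 2/(-14)))**2 = (79 + 21*22/(21 + 2*(-1/14)))**2 = (79 + 21*22/(21 - 1/7))**2 = (79 + 21*22/(146/7))**2 = (79 + 21*(7/146)*22)**2 = (79 + 1617/73)**2 = (7384/73)**2 = 54523456/5329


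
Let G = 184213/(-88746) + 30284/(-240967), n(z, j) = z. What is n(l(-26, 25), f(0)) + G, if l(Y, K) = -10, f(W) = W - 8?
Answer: -260925411655/21384857382 ≈ -12.201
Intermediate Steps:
f(W) = -8 + W
G = -47076837835/21384857382 (G = 184213*(-1/88746) + 30284*(-1/240967) = -184213/88746 - 30284/240967 = -47076837835/21384857382 ≈ -2.2014)
n(l(-26, 25), f(0)) + G = -10 - 47076837835/21384857382 = -260925411655/21384857382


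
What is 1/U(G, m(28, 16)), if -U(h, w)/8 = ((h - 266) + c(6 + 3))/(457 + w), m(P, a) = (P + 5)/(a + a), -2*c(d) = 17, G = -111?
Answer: 14657/98688 ≈ 0.14852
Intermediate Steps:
c(d) = -17/2 (c(d) = -1/2*17 = -17/2)
m(P, a) = (5 + P)/(2*a) (m(P, a) = (5 + P)/((2*a)) = (5 + P)*(1/(2*a)) = (5 + P)/(2*a))
U(h, w) = -8*(-549/2 + h)/(457 + w) (U(h, w) = -8*((h - 266) - 17/2)/(457 + w) = -8*((-266 + h) - 17/2)/(457 + w) = -8*(-549/2 + h)/(457 + w))
1/U(G, m(28, 16)) = 1/(4*(549 - 2*(-111))/(457 + (1/2)*(5 + 28)/16)) = 1/(4*(549 + 222)/(457 + (1/2)*(1/16)*33)) = 1/(4*771/(457 + 33/32)) = 1/(4*771/(14657/32)) = 1/(4*(32/14657)*771) = 1/(98688/14657) = 14657/98688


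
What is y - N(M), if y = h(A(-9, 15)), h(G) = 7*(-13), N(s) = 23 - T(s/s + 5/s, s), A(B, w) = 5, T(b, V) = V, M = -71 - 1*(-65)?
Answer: -120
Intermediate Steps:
M = -6 (M = -71 + 65 = -6)
N(s) = 23 - s
h(G) = -91
y = -91
y - N(M) = -91 - (23 - 1*(-6)) = -91 - (23 + 6) = -91 - 1*29 = -91 - 29 = -120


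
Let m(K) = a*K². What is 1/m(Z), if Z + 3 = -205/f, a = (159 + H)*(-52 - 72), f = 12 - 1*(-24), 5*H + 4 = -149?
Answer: -270/324963173 ≈ -8.3086e-7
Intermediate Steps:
H = -153/5 (H = -⅘ + (⅕)*(-149) = -⅘ - 149/5 = -153/5 ≈ -30.600)
f = 36 (f = 12 + 24 = 36)
a = -79608/5 (a = (159 - 153/5)*(-52 - 72) = (642/5)*(-124) = -79608/5 ≈ -15922.)
Z = -313/36 (Z = -3 - 205/36 = -313/36 ≈ -8.6944)
m(K) = -79608*K²/5
1/m(Z) = 1/(-79608*(-313/36)²/5) = 1/(-79608/5*97969/1296) = 1/(-324963173/270) = -270/324963173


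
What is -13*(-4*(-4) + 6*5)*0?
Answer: 0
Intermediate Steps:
-13*(-4*(-4) + 6*5)*0 = -13*(16 + 30)*0 = -13*46*0 = -598*0 = 0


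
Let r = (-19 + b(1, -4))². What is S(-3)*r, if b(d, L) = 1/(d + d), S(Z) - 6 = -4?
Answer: 1369/2 ≈ 684.50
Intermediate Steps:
S(Z) = 2 (S(Z) = 6 - 4 = 2)
b(d, L) = 1/(2*d)
r = 1369/4 (r = (-19 + (½)/1)² = (-19 + (½)*1)² = (-19 + ½)² = (-37/2)² = 1369/4 ≈ 342.25)
S(-3)*r = 2*(1369/4) = 1369/2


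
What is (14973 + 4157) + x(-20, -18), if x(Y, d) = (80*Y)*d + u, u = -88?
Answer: 47842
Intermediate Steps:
x(Y, d) = -88 + 80*Y*d (x(Y, d) = (80*Y)*d - 88 = 80*Y*d - 88 = -88 + 80*Y*d)
(14973 + 4157) + x(-20, -18) = (14973 + 4157) + (-88 + 80*(-20)*(-18)) = 19130 + (-88 + 28800) = 19130 + 28712 = 47842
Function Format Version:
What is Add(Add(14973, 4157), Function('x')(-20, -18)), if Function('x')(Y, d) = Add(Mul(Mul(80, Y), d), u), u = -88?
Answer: 47842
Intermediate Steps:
Function('x')(Y, d) = Add(-88, Mul(80, Y, d)) (Function('x')(Y, d) = Add(Mul(Mul(80, Y), d), -88) = Add(Mul(80, Y, d), -88) = Add(-88, Mul(80, Y, d)))
Add(Add(14973, 4157), Function('x')(-20, -18)) = Add(Add(14973, 4157), Add(-88, Mul(80, -20, -18))) = Add(19130, Add(-88, 28800)) = Add(19130, 28712) = 47842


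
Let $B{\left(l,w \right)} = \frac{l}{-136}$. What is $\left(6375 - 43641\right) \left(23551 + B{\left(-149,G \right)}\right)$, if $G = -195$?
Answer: $- \frac{59683082805}{68} \approx -8.7769 \cdot 10^{8}$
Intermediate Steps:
$B{\left(l,w \right)} = - \frac{l}{136}$ ($B{\left(l,w \right)} = l \left(- \frac{1}{136}\right) = - \frac{l}{136}$)
$\left(6375 - 43641\right) \left(23551 + B{\left(-149,G \right)}\right) = \left(6375 - 43641\right) \left(23551 - - \frac{149}{136}\right) = - 37266 \left(23551 + \frac{149}{136}\right) = \left(-37266\right) \frac{3203085}{136} = - \frac{59683082805}{68}$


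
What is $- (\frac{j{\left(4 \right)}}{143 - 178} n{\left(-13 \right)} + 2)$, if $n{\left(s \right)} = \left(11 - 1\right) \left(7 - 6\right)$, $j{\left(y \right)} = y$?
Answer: $- \frac{6}{7} \approx -0.85714$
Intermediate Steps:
$n{\left(s \right)} = 10$ ($n{\left(s \right)} = 10 \cdot 1 = 10$)
$- (\frac{j{\left(4 \right)}}{143 - 178} n{\left(-13 \right)} + 2) = - (\frac{4}{143 - 178} \cdot 10 + 2) = - (\frac{4}{-35} \cdot 10 + 2) = - (4 \left(- \frac{1}{35}\right) 10 + 2) = - (\left(- \frac{4}{35}\right) 10 + 2) = - (- \frac{8}{7} + 2) = \left(-1\right) \frac{6}{7} = - \frac{6}{7}$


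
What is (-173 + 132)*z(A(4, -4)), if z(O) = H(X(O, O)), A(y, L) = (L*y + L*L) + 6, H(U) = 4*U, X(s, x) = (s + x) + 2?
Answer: -2296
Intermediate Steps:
X(s, x) = 2 + s + x
A(y, L) = 6 + L² + L*y (A(y, L) = (L*y + L²) + 6 = (L² + L*y) + 6 = 6 + L² + L*y)
z(O) = 8 + 8*O (z(O) = 4*(2 + O + O) = 4*(2 + 2*O) = 8 + 8*O)
(-173 + 132)*z(A(4, -4)) = (-173 + 132)*(8 + 8*(6 + (-4)² - 4*4)) = -41*(8 + 8*(6 + 16 - 16)) = -41*(8 + 8*6) = -41*(8 + 48) = -41*56 = -2296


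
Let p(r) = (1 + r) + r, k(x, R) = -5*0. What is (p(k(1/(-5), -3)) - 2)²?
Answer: 1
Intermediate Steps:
k(x, R) = 0
p(r) = 1 + 2*r
(p(k(1/(-5), -3)) - 2)² = ((1 + 2*0) - 2)² = ((1 + 0) - 2)² = (1 - 2)² = (-1)² = 1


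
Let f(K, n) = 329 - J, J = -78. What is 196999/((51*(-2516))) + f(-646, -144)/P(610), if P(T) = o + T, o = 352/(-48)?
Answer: -49875089/57998832 ≈ -0.85993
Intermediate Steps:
o = -22/3 (o = 352*(-1/48) = -22/3 ≈ -7.3333)
P(T) = -22/3 + T
f(K, n) = 407 (f(K, n) = 329 - 1*(-78) = 329 + 78 = 407)
196999/((51*(-2516))) + f(-646, -144)/P(610) = 196999/((51*(-2516))) + 407/(-22/3 + 610) = 196999/(-128316) + 407/(1808/3) = 196999*(-1/128316) + 407*(3/1808) = -196999/128316 + 1221/1808 = -49875089/57998832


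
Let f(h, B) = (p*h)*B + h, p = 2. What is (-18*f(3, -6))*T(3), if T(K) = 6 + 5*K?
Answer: 12474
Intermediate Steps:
f(h, B) = h + 2*B*h (f(h, B) = (2*h)*B + h = 2*B*h + h = h + 2*B*h)
(-18*f(3, -6))*T(3) = (-54*(1 + 2*(-6)))*(6 + 5*3) = (-54*(1 - 12))*(6 + 15) = -54*(-11)*21 = -18*(-33)*21 = 594*21 = 12474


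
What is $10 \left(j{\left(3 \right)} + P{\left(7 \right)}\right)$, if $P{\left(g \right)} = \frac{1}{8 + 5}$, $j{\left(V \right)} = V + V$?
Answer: $\frac{790}{13} \approx 60.769$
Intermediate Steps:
$j{\left(V \right)} = 2 V$
$P{\left(g \right)} = \frac{1}{13}$
$10 \left(j{\left(3 \right)} + P{\left(7 \right)}\right) = 10 \left(2 \cdot 3 + \frac{1}{13}\right) = 10 \left(6 + \frac{1}{13}\right) = 10 \cdot \frac{79}{13} = \frac{790}{13}$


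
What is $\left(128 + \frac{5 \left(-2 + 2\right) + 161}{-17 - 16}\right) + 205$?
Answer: $\frac{10828}{33} \approx 328.12$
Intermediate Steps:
$\left(128 + \frac{5 \left(-2 + 2\right) + 161}{-17 - 16}\right) + 205 = \left(128 + \frac{5 \cdot 0 + 161}{-33}\right) + 205 = \left(128 + \left(0 + 161\right) \left(- \frac{1}{33}\right)\right) + 205 = \left(128 + 161 \left(- \frac{1}{33}\right)\right) + 205 = \left(128 - \frac{161}{33}\right) + 205 = \frac{4063}{33} + 205 = \frac{10828}{33}$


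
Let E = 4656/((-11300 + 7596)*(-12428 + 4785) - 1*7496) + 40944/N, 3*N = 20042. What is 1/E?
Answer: 17726006606/108640818687 ≈ 0.16316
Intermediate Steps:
N = 20042/3 (N = (⅓)*20042 = 20042/3 ≈ 6680.7)
E = 108640818687/17726006606 (E = 4656/((-11300 + 7596)*(-12428 + 4785) - 1*7496) + 40944/(20042/3) = 4656/(-3704*(-7643) - 7496) + 40944*(3/20042) = 4656/(28309672 - 7496) + 61416/10021 = 4656/28302176 + 61416/10021 = 4656*(1/28302176) + 61416/10021 = 291/1768886 + 61416/10021 = 108640818687/17726006606 ≈ 6.1289)
1/E = 1/(108640818687/17726006606) = 17726006606/108640818687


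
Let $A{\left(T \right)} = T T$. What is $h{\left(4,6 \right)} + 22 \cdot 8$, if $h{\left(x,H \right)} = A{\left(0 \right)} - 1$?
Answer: $175$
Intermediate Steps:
$A{\left(T \right)} = T^{2}$
$h{\left(x,H \right)} = -1$ ($h{\left(x,H \right)} = 0^{2} - 1 = 0 - 1 = -1$)
$h{\left(4,6 \right)} + 22 \cdot 8 = -1 + 22 \cdot 8 = -1 + 176 = 175$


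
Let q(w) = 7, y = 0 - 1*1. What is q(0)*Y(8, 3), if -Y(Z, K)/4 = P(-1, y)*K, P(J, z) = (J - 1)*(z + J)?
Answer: -336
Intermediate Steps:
y = -1 (y = 0 - 1 = -1)
P(J, z) = (-1 + J)*(J + z)
Y(Z, K) = -16*K (Y(Z, K) = -4*((-1)**2 - 1*(-1) - 1*(-1) - 1*(-1))*K = -4*(1 + 1 + 1 + 1)*K = -16*K)
q(0)*Y(8, 3) = 7*(-16*3) = 7*(-48) = -336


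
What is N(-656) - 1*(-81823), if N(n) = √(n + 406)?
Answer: 81823 + 5*I*√10 ≈ 81823.0 + 15.811*I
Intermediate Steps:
N(n) = √(406 + n)
N(-656) - 1*(-81823) = √(406 - 656) - 1*(-81823) = √(-250) + 81823 = 5*I*√10 + 81823 = 81823 + 5*I*√10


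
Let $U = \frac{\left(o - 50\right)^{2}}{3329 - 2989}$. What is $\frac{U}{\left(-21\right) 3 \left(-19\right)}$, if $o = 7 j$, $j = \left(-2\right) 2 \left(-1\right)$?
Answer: $\frac{121}{101745} \approx 0.0011892$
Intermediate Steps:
$j = 4$ ($j = \left(-4\right) \left(-1\right) = 4$)
$o = 28$ ($o = 7 \cdot 4 = 28$)
$U = \frac{121}{85}$ ($U = \frac{\left(28 - 50\right)^{2}}{3329 - 2989} = \frac{\left(-22\right)^{2}}{340} = 484 \cdot \frac{1}{340} = \frac{121}{85} \approx 1.4235$)
$\frac{U}{\left(-21\right) 3 \left(-19\right)} = \frac{121}{85 \left(-21\right) 3 \left(-19\right)} = \frac{121}{85 \left(\left(-63\right) \left(-19\right)\right)} = \frac{121}{85 \cdot 1197} = \frac{121}{85} \cdot \frac{1}{1197} = \frac{121}{101745}$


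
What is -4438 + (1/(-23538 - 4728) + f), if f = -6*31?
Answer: -130701985/28266 ≈ -4624.0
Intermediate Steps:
f = -186
-4438 + (1/(-23538 - 4728) + f) = -4438 + (1/(-23538 - 4728) - 186) = -4438 + (1/(-28266) - 186) = -4438 + (-1/28266 - 186) = -4438 - 5257477/28266 = -130701985/28266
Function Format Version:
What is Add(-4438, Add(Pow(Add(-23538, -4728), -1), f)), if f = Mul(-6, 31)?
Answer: Rational(-130701985, 28266) ≈ -4624.0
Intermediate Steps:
f = -186
Add(-4438, Add(Pow(Add(-23538, -4728), -1), f)) = Add(-4438, Add(Pow(Add(-23538, -4728), -1), -186)) = Add(-4438, Add(Pow(-28266, -1), -186)) = Add(-4438, Add(Rational(-1, 28266), -186)) = Add(-4438, Rational(-5257477, 28266)) = Rational(-130701985, 28266)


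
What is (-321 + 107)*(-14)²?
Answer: -41944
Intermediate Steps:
(-321 + 107)*(-14)² = -214*196 = -41944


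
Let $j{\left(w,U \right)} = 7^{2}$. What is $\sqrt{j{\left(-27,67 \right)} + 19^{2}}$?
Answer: $\sqrt{410} \approx 20.248$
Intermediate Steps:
$j{\left(w,U \right)} = 49$
$\sqrt{j{\left(-27,67 \right)} + 19^{2}} = \sqrt{49 + 19^{2}} = \sqrt{49 + 361} = \sqrt{410}$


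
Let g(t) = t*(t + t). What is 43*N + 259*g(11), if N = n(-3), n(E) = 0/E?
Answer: 62678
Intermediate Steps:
g(t) = 2*t² (g(t) = t*(2*t) = 2*t²)
n(E) = 0
N = 0
43*N + 259*g(11) = 43*0 + 259*(2*11²) = 0 + 259*(2*121) = 0 + 259*242 = 0 + 62678 = 62678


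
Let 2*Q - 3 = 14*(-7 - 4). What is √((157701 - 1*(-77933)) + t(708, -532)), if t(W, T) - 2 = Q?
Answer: √942242/2 ≈ 485.35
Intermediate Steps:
Q = -151/2 (Q = 3/2 + (14*(-7 - 4))/2 = 3/2 + (14*(-11))/2 = 3/2 + (½)*(-154) = 3/2 - 77 = -151/2 ≈ -75.500)
t(W, T) = -147/2 (t(W, T) = 2 - 151/2 = -147/2)
√((157701 - 1*(-77933)) + t(708, -532)) = √((157701 - 1*(-77933)) - 147/2) = √((157701 + 77933) - 147/2) = √(235634 - 147/2) = √(471121/2) = √942242/2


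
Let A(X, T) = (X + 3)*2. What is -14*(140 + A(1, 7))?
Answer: -2072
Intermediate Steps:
A(X, T) = 6 + 2*X (A(X, T) = (3 + X)*2 = 6 + 2*X)
-14*(140 + A(1, 7)) = -14*(140 + (6 + 2*1)) = -14*(140 + (6 + 2)) = -14*(140 + 8) = -14*148 = -2072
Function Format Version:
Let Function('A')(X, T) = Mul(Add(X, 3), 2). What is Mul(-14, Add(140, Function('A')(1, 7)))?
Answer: -2072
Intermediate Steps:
Function('A')(X, T) = Add(6, Mul(2, X)) (Function('A')(X, T) = Mul(Add(3, X), 2) = Add(6, Mul(2, X)))
Mul(-14, Add(140, Function('A')(1, 7))) = Mul(-14, Add(140, Add(6, Mul(2, 1)))) = Mul(-14, Add(140, Add(6, 2))) = Mul(-14, Add(140, 8)) = Mul(-14, 148) = -2072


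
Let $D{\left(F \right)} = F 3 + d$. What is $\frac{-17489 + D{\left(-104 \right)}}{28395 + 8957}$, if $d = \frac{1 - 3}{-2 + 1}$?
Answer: $- \frac{17799}{37352} \approx -0.47652$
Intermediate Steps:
$d = 2$ ($d = - \frac{2}{-1} = \left(-2\right) \left(-1\right) = 2$)
$D{\left(F \right)} = 2 + 3 F$ ($D{\left(F \right)} = F 3 + 2 = 3 F + 2 = 2 + 3 F$)
$\frac{-17489 + D{\left(-104 \right)}}{28395 + 8957} = \frac{-17489 + \left(2 + 3 \left(-104\right)\right)}{28395 + 8957} = \frac{-17489 + \left(2 - 312\right)}{37352} = \left(-17489 - 310\right) \frac{1}{37352} = \left(-17799\right) \frac{1}{37352} = - \frac{17799}{37352}$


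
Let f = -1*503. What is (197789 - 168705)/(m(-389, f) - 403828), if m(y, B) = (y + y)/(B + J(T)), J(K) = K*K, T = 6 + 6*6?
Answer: -18337462/254613943 ≈ -0.072021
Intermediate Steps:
f = -503
T = 42 (T = 6 + 36 = 42)
J(K) = K²
m(y, B) = 2*y/(1764 + B) (m(y, B) = (y + y)/(B + 42²) = (2*y)/(B + 1764) = (2*y)/(1764 + B) = 2*y/(1764 + B))
(197789 - 168705)/(m(-389, f) - 403828) = (197789 - 168705)/(2*(-389)/(1764 - 503) - 403828) = 29084/(2*(-389)/1261 - 403828) = 29084/(2*(-389)*(1/1261) - 403828) = 29084/(-778/1261 - 403828) = 29084/(-509227886/1261) = 29084*(-1261/509227886) = -18337462/254613943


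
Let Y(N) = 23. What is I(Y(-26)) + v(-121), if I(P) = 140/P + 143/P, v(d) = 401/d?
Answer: 25020/2783 ≈ 8.9903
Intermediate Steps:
I(P) = 283/P
I(Y(-26)) + v(-121) = 283/23 + 401/(-121) = 283*(1/23) + 401*(-1/121) = 283/23 - 401/121 = 25020/2783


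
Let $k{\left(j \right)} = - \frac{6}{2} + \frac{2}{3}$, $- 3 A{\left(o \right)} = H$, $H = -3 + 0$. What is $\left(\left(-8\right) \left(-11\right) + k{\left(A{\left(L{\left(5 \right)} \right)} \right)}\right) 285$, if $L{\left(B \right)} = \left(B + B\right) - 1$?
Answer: $24415$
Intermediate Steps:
$L{\left(B \right)} = -1 + 2 B$ ($L{\left(B \right)} = 2 B - 1 = -1 + 2 B$)
$H = -3$
$A{\left(o \right)} = 1$ ($A{\left(o \right)} = \left(- \frac{1}{3}\right) \left(-3\right) = 1$)
$k{\left(j \right)} = - \frac{7}{3}$ ($k{\left(j \right)} = \left(-6\right) \frac{1}{2} + 2 \cdot \frac{1}{3} = -3 + \frac{2}{3} = - \frac{7}{3}$)
$\left(\left(-8\right) \left(-11\right) + k{\left(A{\left(L{\left(5 \right)} \right)} \right)}\right) 285 = \left(\left(-8\right) \left(-11\right) - \frac{7}{3}\right) 285 = \left(88 - \frac{7}{3}\right) 285 = \frac{257}{3} \cdot 285 = 24415$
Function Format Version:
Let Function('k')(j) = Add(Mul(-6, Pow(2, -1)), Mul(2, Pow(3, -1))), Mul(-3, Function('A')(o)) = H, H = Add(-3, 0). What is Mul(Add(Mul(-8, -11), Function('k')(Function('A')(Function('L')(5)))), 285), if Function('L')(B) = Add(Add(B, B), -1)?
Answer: 24415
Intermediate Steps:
Function('L')(B) = Add(-1, Mul(2, B)) (Function('L')(B) = Add(Mul(2, B), -1) = Add(-1, Mul(2, B)))
H = -3
Function('A')(o) = 1 (Function('A')(o) = Mul(Rational(-1, 3), -3) = 1)
Function('k')(j) = Rational(-7, 3) (Function('k')(j) = Add(Mul(-6, Rational(1, 2)), Mul(2, Rational(1, 3))) = Add(-3, Rational(2, 3)) = Rational(-7, 3))
Mul(Add(Mul(-8, -11), Function('k')(Function('A')(Function('L')(5)))), 285) = Mul(Add(Mul(-8, -11), Rational(-7, 3)), 285) = Mul(Add(88, Rational(-7, 3)), 285) = Mul(Rational(257, 3), 285) = 24415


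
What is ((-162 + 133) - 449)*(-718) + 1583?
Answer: 344787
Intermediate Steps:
((-162 + 133) - 449)*(-718) + 1583 = (-29 - 449)*(-718) + 1583 = -478*(-718) + 1583 = 343204 + 1583 = 344787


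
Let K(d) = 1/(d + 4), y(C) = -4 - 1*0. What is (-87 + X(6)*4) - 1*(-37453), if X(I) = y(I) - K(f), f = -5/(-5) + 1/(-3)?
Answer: 261444/7 ≈ 37349.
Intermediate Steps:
y(C) = -4 (y(C) = -4 + 0 = -4)
f = ⅔ (f = -5*(-⅕) + 1*(-⅓) = 1 - ⅓ = ⅔ ≈ 0.66667)
K(d) = 1/(4 + d)
X(I) = -59/14 (X(I) = -4 - 1/(4 + ⅔) = -4 - 1/14/3 = -4 - 1*3/14 = -4 - 3/14 = -59/14)
(-87 + X(6)*4) - 1*(-37453) = (-87 - 59/14*4) - 1*(-37453) = (-87 - 118/7) + 37453 = -727/7 + 37453 = 261444/7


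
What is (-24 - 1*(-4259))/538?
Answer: 4235/538 ≈ 7.8717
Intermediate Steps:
(-24 - 1*(-4259))/538 = (-24 + 4259)*(1/538) = 4235*(1/538) = 4235/538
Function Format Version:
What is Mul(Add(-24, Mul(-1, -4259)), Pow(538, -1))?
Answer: Rational(4235, 538) ≈ 7.8717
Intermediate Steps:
Mul(Add(-24, Mul(-1, -4259)), Pow(538, -1)) = Mul(Add(-24, 4259), Rational(1, 538)) = Mul(4235, Rational(1, 538)) = Rational(4235, 538)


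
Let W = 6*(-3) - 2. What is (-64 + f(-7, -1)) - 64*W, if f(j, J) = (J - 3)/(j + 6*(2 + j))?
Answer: 44996/37 ≈ 1216.1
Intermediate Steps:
f(j, J) = (-3 + J)/(12 + 7*j) (f(j, J) = (-3 + J)/(j + (12 + 6*j)) = (-3 + J)/(12 + 7*j))
W = -20 (W = -18 - 2 = -20)
(-64 + f(-7, -1)) - 64*W = (-64 + (-3 - 1)/(12 + 7*(-7))) - 64*(-20) = (-64 - 4/(12 - 49)) + 1280 = (-64 - 4/(-37)) + 1280 = (-64 - 1/37*(-4)) + 1280 = (-64 + 4/37) + 1280 = -2364/37 + 1280 = 44996/37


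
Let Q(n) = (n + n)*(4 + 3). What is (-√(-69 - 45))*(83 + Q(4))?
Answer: -139*I*√114 ≈ -1484.1*I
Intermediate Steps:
Q(n) = 14*n (Q(n) = (2*n)*7 = 14*n)
(-√(-69 - 45))*(83 + Q(4)) = (-√(-69 - 45))*(83 + 14*4) = (-√(-114))*(83 + 56) = -I*√114*139 = -139*I*√114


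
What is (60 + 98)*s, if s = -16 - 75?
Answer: -14378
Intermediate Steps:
s = -91
(60 + 98)*s = (60 + 98)*(-91) = 158*(-91) = -14378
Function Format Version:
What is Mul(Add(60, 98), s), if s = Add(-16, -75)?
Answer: -14378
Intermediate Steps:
s = -91
Mul(Add(60, 98), s) = Mul(Add(60, 98), -91) = Mul(158, -91) = -14378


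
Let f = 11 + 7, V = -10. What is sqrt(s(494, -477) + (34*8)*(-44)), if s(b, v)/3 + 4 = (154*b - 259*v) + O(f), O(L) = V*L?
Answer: sqrt(586337) ≈ 765.73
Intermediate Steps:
f = 18
O(L) = -10*L
s(b, v) = -552 - 777*v + 462*b (s(b, v) = -12 + 3*((154*b - 259*v) - 10*18) = -12 + 3*((-259*v + 154*b) - 180) = -12 + 3*(-180 - 259*v + 154*b) = -12 + (-540 - 777*v + 462*b) = -552 - 777*v + 462*b)
sqrt(s(494, -477) + (34*8)*(-44)) = sqrt((-552 - 777*(-477) + 462*494) + (34*8)*(-44)) = sqrt((-552 + 370629 + 228228) + 272*(-44)) = sqrt(598305 - 11968) = sqrt(586337)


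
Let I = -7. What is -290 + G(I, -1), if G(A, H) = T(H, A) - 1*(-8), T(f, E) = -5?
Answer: -287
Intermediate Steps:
G(A, H) = 3 (G(A, H) = -5 - 1*(-8) = -5 + 8 = 3)
-290 + G(I, -1) = -290 + 3 = -287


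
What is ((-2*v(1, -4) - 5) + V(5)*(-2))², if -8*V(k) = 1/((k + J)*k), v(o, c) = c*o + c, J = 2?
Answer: 2374681/19600 ≈ 121.16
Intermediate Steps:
v(o, c) = c + c*o
V(k) = -1/(8*k*(2 + k)) (V(k) = -1/(8*(k + 2)*k) = -1/(8*(2 + k)*k) = -1/(8*k*(2 + k)))
((-2*v(1, -4) - 5) + V(5)*(-2))² = ((-(-8)*(1 + 1) - 5) - ⅛/(5*(2 + 5))*(-2))² = ((-(-8)*2 - 5) - ⅛*⅕/7*(-2))² = ((-2*(-8) - 5) - ⅛*⅕*⅐*(-2))² = ((16 - 5) - 1/280*(-2))² = (11 + 1/140)² = (1541/140)² = 2374681/19600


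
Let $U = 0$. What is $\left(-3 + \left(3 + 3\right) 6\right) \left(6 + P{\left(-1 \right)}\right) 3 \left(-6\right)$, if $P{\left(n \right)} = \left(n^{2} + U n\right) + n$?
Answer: $-3564$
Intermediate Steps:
$P{\left(n \right)} = n + n^{2}$ ($P{\left(n \right)} = \left(n^{2} + 0 n\right) + n = \left(n^{2} + 0\right) + n = n^{2} + n = n + n^{2}$)
$\left(-3 + \left(3 + 3\right) 6\right) \left(6 + P{\left(-1 \right)}\right) 3 \left(-6\right) = \left(-3 + \left(3 + 3\right) 6\right) \left(6 - \left(1 - 1\right)\right) 3 \left(-6\right) = \left(-3 + 6 \cdot 6\right) \left(6 - 0\right) 3 \left(-6\right) = \left(-3 + 36\right) \left(6 + 0\right) 3 \left(-6\right) = 33 \cdot 6 \cdot 3 \left(-6\right) = 198 \cdot 3 \left(-6\right) = 594 \left(-6\right) = -3564$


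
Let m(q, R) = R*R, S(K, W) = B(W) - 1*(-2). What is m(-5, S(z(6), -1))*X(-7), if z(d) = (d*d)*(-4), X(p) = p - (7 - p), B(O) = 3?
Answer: -525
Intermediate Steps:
X(p) = -7 + 2*p (X(p) = p + (-7 + p) = -7 + 2*p)
z(d) = -4*d² (z(d) = d²*(-4) = -4*d²)
S(K, W) = 5 (S(K, W) = 3 - 1*(-2) = 3 + 2 = 5)
m(q, R) = R²
m(-5, S(z(6), -1))*X(-7) = 5²*(-7 + 2*(-7)) = 25*(-7 - 14) = 25*(-21) = -525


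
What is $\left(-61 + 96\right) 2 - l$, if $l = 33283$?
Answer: $-33213$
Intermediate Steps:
$\left(-61 + 96\right) 2 - l = \left(-61 + 96\right) 2 - 33283 = 35 \cdot 2 - 33283 = 70 - 33283 = -33213$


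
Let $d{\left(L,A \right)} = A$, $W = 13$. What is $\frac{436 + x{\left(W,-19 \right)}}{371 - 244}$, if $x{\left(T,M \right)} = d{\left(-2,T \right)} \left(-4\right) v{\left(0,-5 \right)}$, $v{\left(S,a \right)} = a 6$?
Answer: $\frac{1996}{127} \approx 15.717$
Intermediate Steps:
$v{\left(S,a \right)} = 6 a$
$x{\left(T,M \right)} = 120 T$ ($x{\left(T,M \right)} = T \left(-4\right) 6 \left(-5\right) = - 4 T \left(-30\right) = 120 T$)
$\frac{436 + x{\left(W,-19 \right)}}{371 - 244} = \frac{436 + 120 \cdot 13}{371 - 244} = \frac{436 + 1560}{127} = 1996 \cdot \frac{1}{127} = \frac{1996}{127}$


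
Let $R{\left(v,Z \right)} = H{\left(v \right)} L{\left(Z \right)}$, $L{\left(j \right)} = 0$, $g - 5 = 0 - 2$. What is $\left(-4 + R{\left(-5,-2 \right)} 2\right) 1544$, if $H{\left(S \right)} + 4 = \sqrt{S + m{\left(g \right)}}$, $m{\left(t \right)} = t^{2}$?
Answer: $-6176$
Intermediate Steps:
$g = 3$ ($g = 5 + \left(0 - 2\right) = 5 - 2 = 3$)
$H{\left(S \right)} = -4 + \sqrt{9 + S}$ ($H{\left(S \right)} = -4 + \sqrt{S + 3^{2}} = -4 + \sqrt{S + 9} = -4 + \sqrt{9 + S}$)
$R{\left(v,Z \right)} = 0$ ($R{\left(v,Z \right)} = \left(-4 + \sqrt{9 + v}\right) 0 = 0$)
$\left(-4 + R{\left(-5,-2 \right)} 2\right) 1544 = \left(-4 + 0 \cdot 2\right) 1544 = \left(-4 + 0\right) 1544 = \left(-4\right) 1544 = -6176$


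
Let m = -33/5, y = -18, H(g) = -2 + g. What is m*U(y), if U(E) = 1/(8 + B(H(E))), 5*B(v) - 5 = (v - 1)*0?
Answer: -11/15 ≈ -0.73333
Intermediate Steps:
B(v) = 1 (B(v) = 1 + ((v - 1)*0)/5 = 1 + ((-1 + v)*0)/5 = 1 + (1/5)*0 = 1 + 0 = 1)
m = -33/5 (m = (1/5)*(-33) = -33/5 ≈ -6.6000)
U(E) = 1/9 (U(E) = 1/(8 + 1) = 1/9)
m*U(y) = -33/5*1/9 = -11/15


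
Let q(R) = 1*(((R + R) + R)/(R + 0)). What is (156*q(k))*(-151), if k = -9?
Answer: -70668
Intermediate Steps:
q(R) = 3 (q(R) = 1*((2*R + R)/R) = 1*((3*R)/R) = 1*3 = 3)
(156*q(k))*(-151) = (156*3)*(-151) = 468*(-151) = -70668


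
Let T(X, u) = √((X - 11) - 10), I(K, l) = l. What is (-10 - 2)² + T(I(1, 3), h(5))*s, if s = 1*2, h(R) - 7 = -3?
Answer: 144 + 6*I*√2 ≈ 144.0 + 8.4853*I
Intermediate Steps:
h(R) = 4 (h(R) = 7 - 3 = 4)
T(X, u) = √(-21 + X) (T(X, u) = √((-11 + X) - 10) = √(-21 + X))
s = 2
(-10 - 2)² + T(I(1, 3), h(5))*s = (-10 - 2)² + √(-21 + 3)*2 = (-12)² + √(-18)*2 = 144 + (3*I*√2)*2 = 144 + 6*I*√2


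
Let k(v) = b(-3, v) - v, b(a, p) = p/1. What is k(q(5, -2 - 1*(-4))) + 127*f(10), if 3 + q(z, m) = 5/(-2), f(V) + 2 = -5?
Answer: -889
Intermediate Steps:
b(a, p) = p (b(a, p) = p*1 = p)
f(V) = -7 (f(V) = -2 - 5 = -7)
q(z, m) = -11/2 (q(z, m) = -3 + 5/(-2) = -3 + 5*(-½) = -3 - 5/2 = -11/2)
k(v) = 0 (k(v) = v - v = 0)
k(q(5, -2 - 1*(-4))) + 127*f(10) = 0 + 127*(-7) = 0 - 889 = -889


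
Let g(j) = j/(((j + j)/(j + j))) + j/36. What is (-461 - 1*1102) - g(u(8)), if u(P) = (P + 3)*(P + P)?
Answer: -15695/9 ≈ -1743.9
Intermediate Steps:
u(P) = 2*P*(3 + P) (u(P) = (3 + P)*(2*P) = 2*P*(3 + P))
g(j) = 37*j/36 (g(j) = j/(((2*j)/((2*j)))) + j*(1/36) = j/(((2*j)*(1/(2*j)))) + j/36 = j/1 + j/36 = j*1 + j/36 = j + j/36 = 37*j/36)
(-461 - 1*1102) - g(u(8)) = (-461 - 1*1102) - 37*2*8*(3 + 8)/36 = (-461 - 1102) - 37*2*8*11/36 = -1563 - 37*176/36 = -1563 - 1*1628/9 = -1563 - 1628/9 = -15695/9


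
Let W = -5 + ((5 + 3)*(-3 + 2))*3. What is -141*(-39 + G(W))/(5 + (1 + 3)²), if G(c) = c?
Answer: 3196/7 ≈ 456.57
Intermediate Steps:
W = -29 (W = -5 + (8*(-1))*3 = -5 - 8*3 = -5 - 24 = -29)
-141*(-39 + G(W))/(5 + (1 + 3)²) = -141*(-39 - 29)/(5 + (1 + 3)²) = -(-9588)/(5 + 4²) = -(-9588)/(5 + 16) = -(-9588)/21 = -141*(-68/21) = 3196/7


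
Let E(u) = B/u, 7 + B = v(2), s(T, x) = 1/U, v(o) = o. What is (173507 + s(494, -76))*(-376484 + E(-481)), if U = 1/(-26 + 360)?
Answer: -31480657906959/481 ≈ -6.5448e+10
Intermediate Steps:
U = 1/334 ≈ 0.0029940
s(T, x) = 334 (s(T, x) = 1/(1/334) = 334)
B = -5 (B = -7 + 2 = -5)
E(u) = -5/u
(173507 + s(494, -76))*(-376484 + E(-481)) = (173507 + 334)*(-376484 - 5/(-481)) = 173841*(-376484 - 5*(-1/481)) = 173841*(-376484 + 5/481) = 173841*(-181088799/481) = -31480657906959/481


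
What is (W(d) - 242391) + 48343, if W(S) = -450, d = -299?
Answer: -194498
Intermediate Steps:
(W(d) - 242391) + 48343 = (-450 - 242391) + 48343 = -242841 + 48343 = -194498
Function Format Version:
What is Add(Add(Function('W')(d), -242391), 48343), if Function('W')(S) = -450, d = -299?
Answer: -194498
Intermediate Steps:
Add(Add(Function('W')(d), -242391), 48343) = Add(Add(-450, -242391), 48343) = Add(-242841, 48343) = -194498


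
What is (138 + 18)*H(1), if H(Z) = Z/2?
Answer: 78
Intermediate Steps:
H(Z) = Z/2 (H(Z) = Z*(1/2) = Z/2)
(138 + 18)*H(1) = (138 + 18)*((1/2)*1) = 156*(1/2) = 78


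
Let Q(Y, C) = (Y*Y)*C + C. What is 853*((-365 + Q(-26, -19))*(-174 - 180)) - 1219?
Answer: 3994352117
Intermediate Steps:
Q(Y, C) = C + C*Y² (Q(Y, C) = Y²*C + C = C*Y² + C = C + C*Y²)
853*((-365 + Q(-26, -19))*(-174 - 180)) - 1219 = 853*((-365 - 19*(1 + (-26)²))*(-174 - 180)) - 1219 = 853*((-365 - 19*(1 + 676))*(-354)) - 1219 = 853*((-365 - 19*677)*(-354)) - 1219 = 853*((-365 - 12863)*(-354)) - 1219 = 853*(-13228*(-354)) - 1219 = 853*4682712 - 1219 = 3994353336 - 1219 = 3994352117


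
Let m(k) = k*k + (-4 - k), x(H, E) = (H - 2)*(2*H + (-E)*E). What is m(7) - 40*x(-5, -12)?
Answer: -43082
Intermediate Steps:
x(H, E) = (-2 + H)*(-E² + 2*H) (x(H, E) = (-2 + H)*(2*H - E²) = (-2 + H)*(-E² + 2*H))
m(k) = -4 + k² - k (m(k) = k² + (-4 - k) = -4 + k² - k)
m(7) - 40*x(-5, -12) = (-4 + 7² - 1*7) - 40*(-4*(-5) + 2*(-12)² + 2*(-5)² - 1*(-5)*(-12)²) = (-4 + 49 - 7) - 40*(20 + 2*144 + 2*25 - 1*(-5)*144) = 38 - 40*(20 + 288 + 50 + 720) = 38 - 40*1078 = 38 - 43120 = -43082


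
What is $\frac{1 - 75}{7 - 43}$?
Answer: $\frac{37}{18} \approx 2.0556$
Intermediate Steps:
$\frac{1 - 75}{7 - 43} = - \frac{74}{-36} = \left(-74\right) \left(- \frac{1}{36}\right) = \frac{37}{18}$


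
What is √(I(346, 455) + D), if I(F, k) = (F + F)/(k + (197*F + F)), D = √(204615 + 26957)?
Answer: √(47722396 + 9511790738*√57893)/68963 ≈ 21.937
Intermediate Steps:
D = 2*√57893 (D = √231572 = 2*√57893 ≈ 481.22)
I(F, k) = 2*F/(k + 198*F) (I(F, k) = (2*F)/(k + 198*F) = 2*F/(k + 198*F))
√(I(346, 455) + D) = √(2*346/(455 + 198*346) + 2*√57893) = √(2*346/(455 + 68508) + 2*√57893) = √(2*346/68963 + 2*√57893) = √(2*346*(1/68963) + 2*√57893) = √(692/68963 + 2*√57893)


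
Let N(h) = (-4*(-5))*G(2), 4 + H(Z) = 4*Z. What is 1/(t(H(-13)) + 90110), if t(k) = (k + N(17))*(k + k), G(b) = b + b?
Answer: 1/87422 ≈ 1.1439e-5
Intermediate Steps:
G(b) = 2*b
H(Z) = -4 + 4*Z
N(h) = 80 (N(h) = (-4*(-5))*(2*2) = 20*4 = 80)
t(k) = 2*k*(80 + k) (t(k) = (k + 80)*(k + k) = (80 + k)*(2*k) = 2*k*(80 + k))
1/(t(H(-13)) + 90110) = 1/(2*(-4 + 4*(-13))*(80 + (-4 + 4*(-13))) + 90110) = 1/(2*(-4 - 52)*(80 + (-4 - 52)) + 90110) = 1/(2*(-56)*(80 - 56) + 90110) = 1/(2*(-56)*24 + 90110) = 1/(-2688 + 90110) = 1/87422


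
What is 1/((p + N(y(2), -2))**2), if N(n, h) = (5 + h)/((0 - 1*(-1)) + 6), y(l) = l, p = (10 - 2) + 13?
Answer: 49/22500 ≈ 0.0021778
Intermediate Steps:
p = 21 (p = 8 + 13 = 21)
N(n, h) = 5/7 + h/7 (N(n, h) = (5 + h)/((0 + 1) + 6) = (5 + h)/(1 + 6) = (5 + h)/7 = (5 + h)*(1/7) = 5/7 + h/7)
1/((p + N(y(2), -2))**2) = 1/((21 + (5/7 + (1/7)*(-2)))**2) = 1/((21 + (5/7 - 2/7))**2) = 1/((21 + 3/7)**2) = 1/((150/7)**2) = 1/(22500/49) = 49/22500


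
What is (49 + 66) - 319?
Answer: -204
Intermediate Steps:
(49 + 66) - 319 = 115 - 319 = -204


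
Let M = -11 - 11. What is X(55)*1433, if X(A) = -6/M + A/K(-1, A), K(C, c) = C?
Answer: -862666/11 ≈ -78424.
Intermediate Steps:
M = -22
X(A) = 3/11 - A (X(A) = -6/(-22) + A/(-1) = -6*(-1/22) + A*(-1) = 3/11 - A)
X(55)*1433 = (3/11 - 1*55)*1433 = (3/11 - 55)*1433 = -602/11*1433 = -862666/11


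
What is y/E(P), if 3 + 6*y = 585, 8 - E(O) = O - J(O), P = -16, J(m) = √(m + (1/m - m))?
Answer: 37248/9217 - 388*I/9217 ≈ 4.0412 - 0.042096*I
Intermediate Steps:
J(m) = √(1/m)
E(O) = 8 + √(1/O) - O (E(O) = 8 - (O - √(1/O)) = 8 + (√(1/O) - O) = 8 + √(1/O) - O)
y = 97 (y = -½ + (⅙)*585 = -½ + 195/2 = 97)
y/E(P) = 97/(8 + √(1/(-16)) - 1*(-16)) = 97/(8 + √(-1/16) + 16) = 97/(8 + I/4 + 16) = 97/(24 + I/4) = 97*(16*(24 - I/4)/9217) = 1552*(24 - I/4)/9217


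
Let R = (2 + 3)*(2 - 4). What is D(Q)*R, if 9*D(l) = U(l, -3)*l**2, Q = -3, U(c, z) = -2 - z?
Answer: -10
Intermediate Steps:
R = -10 (R = 5*(-2) = -10)
D(l) = l**2/9 (D(l) = ((-2 - 1*(-3))*l**2)/9 = ((-2 + 3)*l**2)/9 = (1*l**2)/9 = l**2/9)
D(Q)*R = ((1/9)*(-3)**2)*(-10) = ((1/9)*9)*(-10) = 1*(-10) = -10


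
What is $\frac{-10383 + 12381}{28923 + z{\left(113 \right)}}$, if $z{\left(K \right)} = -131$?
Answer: $\frac{999}{14396} \approx 0.069394$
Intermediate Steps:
$\frac{-10383 + 12381}{28923 + z{\left(113 \right)}} = \frac{-10383 + 12381}{28923 - 131} = \frac{1998}{28792} = 1998 \cdot \frac{1}{28792} = \frac{999}{14396}$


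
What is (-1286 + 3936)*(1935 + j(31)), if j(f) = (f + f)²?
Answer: 15314350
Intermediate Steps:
j(f) = 4*f² (j(f) = (2*f)² = 4*f²)
(-1286 + 3936)*(1935 + j(31)) = (-1286 + 3936)*(1935 + 4*31²) = 2650*(1935 + 4*961) = 2650*(1935 + 3844) = 2650*5779 = 15314350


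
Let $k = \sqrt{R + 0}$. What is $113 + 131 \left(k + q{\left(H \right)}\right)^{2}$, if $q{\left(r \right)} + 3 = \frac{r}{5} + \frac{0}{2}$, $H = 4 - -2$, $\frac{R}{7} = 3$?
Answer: $\frac{82211}{25} - \frac{2358 \sqrt{21}}{5} \approx 1127.3$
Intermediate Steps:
$R = 21$ ($R = 7 \cdot 3 = 21$)
$H = 6$ ($H = 4 + 2 = 6$)
$q{\left(r \right)} = -3 + \frac{r}{5}$ ($q{\left(r \right)} = -3 + \left(\frac{r}{5} + \frac{0}{2}\right) = -3 + \left(r \frac{1}{5} + 0 \cdot \frac{1}{2}\right) = -3 + \left(\frac{r}{5} + 0\right) = -3 + \frac{r}{5}$)
$k = \sqrt{21}$ ($k = \sqrt{21 + 0} = \sqrt{21} \approx 4.5826$)
$113 + 131 \left(k + q{\left(H \right)}\right)^{2} = 113 + 131 \left(\sqrt{21} + \left(-3 + \frac{1}{5} \cdot 6\right)\right)^{2} = 113 + 131 \left(\sqrt{21} + \left(-3 + \frac{6}{5}\right)\right)^{2} = 113 + 131 \left(\sqrt{21} - \frac{9}{5}\right)^{2} = 113 + 131 \left(- \frac{9}{5} + \sqrt{21}\right)^{2}$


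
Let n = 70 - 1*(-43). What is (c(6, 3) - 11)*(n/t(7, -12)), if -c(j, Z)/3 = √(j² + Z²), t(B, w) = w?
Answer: 1243/12 + 339*√5/4 ≈ 293.09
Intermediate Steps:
c(j, Z) = -3*√(Z² + j²) (c(j, Z) = -3*√(j² + Z²) = -3*√(Z² + j²))
n = 113 (n = 70 + 43 = 113)
(c(6, 3) - 11)*(n/t(7, -12)) = (-3*√(3² + 6²) - 11)*(113/(-12)) = (-3*√(9 + 36) - 11)*(113*(-1/12)) = (-9*√5 - 11)*(-113/12) = (-11 - 9*√5)*(-113/12) = 1243/12 + 339*√5/4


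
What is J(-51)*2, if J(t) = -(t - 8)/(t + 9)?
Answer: -59/21 ≈ -2.8095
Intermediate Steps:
J(t) = -(-8 + t)/(9 + t)
J(-51)*2 = ((8 - 1*(-51))/(9 - 51))*2 = ((8 + 51)/(-42))*2 = -1/42*59*2 = -59/42*2 = -59/21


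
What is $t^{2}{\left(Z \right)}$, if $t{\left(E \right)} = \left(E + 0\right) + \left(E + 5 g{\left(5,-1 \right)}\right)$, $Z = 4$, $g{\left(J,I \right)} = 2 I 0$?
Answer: $64$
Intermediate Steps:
$g{\left(J,I \right)} = 0$
$t{\left(E \right)} = 2 E$ ($t{\left(E \right)} = \left(E + 0\right) + \left(E + 5 \cdot 0\right) = E + \left(E + 0\right) = E + E = 2 E$)
$t^{2}{\left(Z \right)} = \left(2 \cdot 4\right)^{2} = 8^{2} = 64$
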